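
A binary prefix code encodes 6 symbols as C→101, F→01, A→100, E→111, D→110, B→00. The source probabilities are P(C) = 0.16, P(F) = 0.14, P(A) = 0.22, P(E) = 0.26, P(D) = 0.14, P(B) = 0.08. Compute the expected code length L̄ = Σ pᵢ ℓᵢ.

L̄ = Σ pᵢ·ℓᵢ = 0.16·3 + 0.14·2 + 0.22·3 + 0.26·3 + 0.14·3 + 0.08·2 = 2.78 bits/symbol.

2.78 bits/symbol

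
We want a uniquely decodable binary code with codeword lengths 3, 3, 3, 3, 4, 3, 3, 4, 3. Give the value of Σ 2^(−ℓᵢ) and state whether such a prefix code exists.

With common denominator 2^4 = 16: Σ 2^(−ℓᵢ) = 2/16 + 2/16 + 2/16 + 2/16 + 1/16 + 2/16 + 2/16 + 1/16 + 2/16 = 16/16 = 1.
Kraft's inequality requires Σ ≤ 1; here Σ = 1 ≤ 1, so such a prefix code exists.

1; yes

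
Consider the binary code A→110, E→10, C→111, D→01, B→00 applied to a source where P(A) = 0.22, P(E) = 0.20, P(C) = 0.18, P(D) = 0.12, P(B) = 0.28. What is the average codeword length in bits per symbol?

L̄ = Σ pᵢ·ℓᵢ = 0.22·3 + 0.20·2 + 0.18·3 + 0.12·2 + 0.28·2 = 2.4 bits/symbol.

2.4 bits/symbol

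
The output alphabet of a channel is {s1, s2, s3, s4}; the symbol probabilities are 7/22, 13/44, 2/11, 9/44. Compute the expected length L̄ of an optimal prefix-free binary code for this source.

2 bits/symbol

Repeatedly combine the two least-probable nodes; the expected code length is the sum of the merged weights.
merge 2/11 + 9/44 → 17/44
merge 13/44 + 7/22 → 27/44
merge 17/44 + 27/44 → 1
L = 17/44 + 27/44 + 1 = 2 bits/symbol.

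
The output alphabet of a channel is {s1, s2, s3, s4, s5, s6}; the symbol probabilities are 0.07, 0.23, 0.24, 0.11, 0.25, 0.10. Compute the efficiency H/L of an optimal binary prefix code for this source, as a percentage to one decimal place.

99.3%

Entropy H = −Σ p log₂ p ≈ 2.4328 bits.
Huffman merges: 7/100+1/10→17/100; 11/100+17/100→7/25; 23/100+6/25→47/100; 1/4+7/25→53/100; 47/100+53/100→1. L = 49/20 ≈ 2.4500.
Efficiency = H/L = 2.4328/2.4500 = 99.3%.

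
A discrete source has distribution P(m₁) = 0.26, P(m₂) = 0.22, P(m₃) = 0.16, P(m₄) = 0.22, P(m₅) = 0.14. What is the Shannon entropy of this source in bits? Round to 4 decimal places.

2.2866 bits

H = −Σ pᵢ log₂ pᵢ.
−0.26·log₂(0.26) = 0.5053
−0.22·log₂(0.22) = 0.4806
−0.16·log₂(0.16) = 0.4230
−0.22·log₂(0.22) = 0.4806
−0.14·log₂(0.14) = 0.3971
Sum ≈ 2.2866 → 2.2866 bits.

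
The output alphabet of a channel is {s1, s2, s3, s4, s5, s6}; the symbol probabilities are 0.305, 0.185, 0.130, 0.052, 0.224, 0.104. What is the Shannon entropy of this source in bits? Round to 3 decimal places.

H = −Σ pᵢ log₂ pᵢ.
−0.305·log₂(0.305) = 0.5225
−0.185·log₂(0.185) = 0.4504
−0.130·log₂(0.130) = 0.3826
−0.052·log₂(0.052) = 0.2218
−0.224·log₂(0.224) = 0.4835
−0.104·log₂(0.104) = 0.3396
Sum ≈ 2.4004 → 2.400 bits.

2.400 bits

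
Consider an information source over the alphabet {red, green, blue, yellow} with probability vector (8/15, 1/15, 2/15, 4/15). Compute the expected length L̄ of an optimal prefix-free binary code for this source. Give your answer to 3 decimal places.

Repeatedly combine the two least-probable nodes; the expected code length is the sum of the merged weights.
merge 1/15 + 2/15 → 1/5
merge 1/5 + 4/15 → 7/15
merge 7/15 + 8/15 → 1
L = 1/5 + 7/15 + 1 = 5/3 ≈ 1.667 bits/symbol.

1.667 bits/symbol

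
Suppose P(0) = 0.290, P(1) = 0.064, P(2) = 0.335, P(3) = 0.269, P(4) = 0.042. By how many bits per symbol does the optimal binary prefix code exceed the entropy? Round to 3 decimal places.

0.104 bits

Entropy H = −Σ p log₂ p ≈ 2.0019 bits.
Huffman merges: 21/500+8/125→53/500; 53/500+269/1000→3/8; 29/100+67/200→5/8; 3/8+5/8→1. L = 1053/500 ≈ 2.1060.
L − H = 2.1060 − 2.0019 = 0.104 bits.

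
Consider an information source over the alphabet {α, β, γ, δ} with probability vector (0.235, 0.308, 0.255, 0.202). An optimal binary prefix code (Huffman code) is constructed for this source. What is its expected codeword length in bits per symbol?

Repeatedly combine the two least-probable nodes; the expected code length is the sum of the merged weights.
merge 101/500 + 47/200 → 437/1000
merge 51/200 + 77/250 → 563/1000
merge 437/1000 + 563/1000 → 1
L = 437/1000 + 563/1000 + 1 = 2 bits/symbol.

2 bits/symbol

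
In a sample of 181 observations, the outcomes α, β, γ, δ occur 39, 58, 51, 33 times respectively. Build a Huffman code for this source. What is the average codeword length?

Probabilities are the counts divided by 181.
Repeatedly combine the two least-probable nodes; the expected code length is the sum of the merged weights.
merge 33/181 + 39/181 → 72/181
merge 51/181 + 58/181 → 109/181
merge 72/181 + 109/181 → 1
L = 72/181 + 109/181 + 1 = 2 bits/symbol.

2 bits/symbol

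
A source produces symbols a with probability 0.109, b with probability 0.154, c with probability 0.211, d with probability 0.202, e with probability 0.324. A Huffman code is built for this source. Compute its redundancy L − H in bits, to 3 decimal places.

Entropy H = −Σ p log₂ p ≈ 2.2307 bits.
Huffman merges: 109/1000+77/500→263/1000; 101/500+211/1000→413/1000; 263/1000+81/250→587/1000; 413/1000+587/1000→1. L = 2263/1000 ≈ 2.2630.
L − H = 2.2630 − 2.2307 = 0.032 bits.

0.032 bits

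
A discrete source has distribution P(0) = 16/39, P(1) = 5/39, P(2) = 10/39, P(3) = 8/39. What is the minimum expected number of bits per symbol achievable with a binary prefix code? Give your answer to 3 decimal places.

Repeatedly combine the two least-probable nodes; the expected code length is the sum of the merged weights.
merge 5/39 + 8/39 → 1/3
merge 10/39 + 1/3 → 23/39
merge 16/39 + 23/39 → 1
L = 1/3 + 23/39 + 1 = 25/13 ≈ 1.923 bits/symbol.

1.923 bits/symbol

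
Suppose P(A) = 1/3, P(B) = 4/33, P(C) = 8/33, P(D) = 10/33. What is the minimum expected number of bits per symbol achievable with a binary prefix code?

Repeatedly combine the two least-probable nodes; the expected code length is the sum of the merged weights.
merge 4/33 + 8/33 → 4/11
merge 10/33 + 1/3 → 7/11
merge 4/11 + 7/11 → 1
L = 4/11 + 7/11 + 1 = 2 bits/symbol.

2 bits/symbol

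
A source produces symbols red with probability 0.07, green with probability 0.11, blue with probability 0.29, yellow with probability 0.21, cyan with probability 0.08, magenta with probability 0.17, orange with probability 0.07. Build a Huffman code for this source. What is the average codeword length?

Repeatedly combine the two least-probable nodes; the expected code length is the sum of the merged weights.
merge 7/100 + 7/100 → 7/50
merge 2/25 + 11/100 → 19/100
merge 7/50 + 17/100 → 31/100
merge 19/100 + 21/100 → 2/5
merge 29/100 + 31/100 → 3/5
merge 2/5 + 3/5 → 1
L = 7/50 + 19/100 + 31/100 + 2/5 + 3/5 + 1 = 66/25 = 2.64 bits/symbol.

2.64 bits/symbol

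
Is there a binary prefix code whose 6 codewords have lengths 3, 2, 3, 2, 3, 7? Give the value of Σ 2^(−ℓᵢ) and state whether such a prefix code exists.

With common denominator 2^7 = 128: Σ 2^(−ℓᵢ) = 16/128 + 32/128 + 16/128 + 32/128 + 16/128 + 1/128 = 113/128 = 0.8828125.
Kraft's inequality requires Σ ≤ 1; here Σ = 0.8828125 ≤ 1, so such a prefix code exists.

0.8828125; yes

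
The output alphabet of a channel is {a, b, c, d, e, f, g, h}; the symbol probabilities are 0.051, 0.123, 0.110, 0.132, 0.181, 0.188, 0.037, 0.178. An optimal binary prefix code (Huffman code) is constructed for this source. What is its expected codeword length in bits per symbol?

2.9 bits/symbol

Repeatedly combine the two least-probable nodes; the expected code length is the sum of the merged weights.
merge 37/1000 + 51/1000 → 11/125
merge 11/125 + 11/100 → 99/500
merge 123/1000 + 33/250 → 51/200
merge 89/500 + 181/1000 → 359/1000
merge 47/250 + 99/500 → 193/500
merge 51/200 + 359/1000 → 307/500
merge 193/500 + 307/500 → 1
L = 11/125 + 99/500 + 51/200 + 359/1000 + 193/500 + 307/500 + 1 = 29/10 = 2.9 bits/symbol.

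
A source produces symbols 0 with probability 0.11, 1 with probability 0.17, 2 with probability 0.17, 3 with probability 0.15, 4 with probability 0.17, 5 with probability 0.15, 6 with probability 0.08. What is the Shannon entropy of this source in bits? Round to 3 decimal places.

2.767 bits

H = −Σ pᵢ log₂ pᵢ.
−0.11·log₂(0.11) = 0.3503
−0.17·log₂(0.17) = 0.4346
−0.17·log₂(0.17) = 0.4346
−0.15·log₂(0.15) = 0.4105
−0.17·log₂(0.17) = 0.4346
−0.15·log₂(0.15) = 0.4105
−0.08·log₂(0.08) = 0.2915
Sum ≈ 2.7666 → 2.767 bits.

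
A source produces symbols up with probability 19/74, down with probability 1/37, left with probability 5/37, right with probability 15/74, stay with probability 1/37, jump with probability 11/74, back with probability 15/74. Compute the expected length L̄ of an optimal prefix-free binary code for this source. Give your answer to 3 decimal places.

2.581 bits/symbol

Repeatedly combine the two least-probable nodes; the expected code length is the sum of the merged weights.
merge 1/37 + 1/37 → 2/37
merge 2/37 + 5/37 → 7/37
merge 11/74 + 7/37 → 25/74
merge 15/74 + 15/74 → 15/37
merge 19/74 + 25/74 → 22/37
merge 15/37 + 22/37 → 1
L = 2/37 + 7/37 + 25/74 + 15/37 + 22/37 + 1 = 191/74 ≈ 2.581 bits/symbol.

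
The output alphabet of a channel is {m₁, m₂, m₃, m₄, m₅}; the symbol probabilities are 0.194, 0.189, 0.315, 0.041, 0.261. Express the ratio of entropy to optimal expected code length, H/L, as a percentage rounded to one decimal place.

95.6%

Entropy H = −Σ p log₂ p ≈ 2.1329 bits.
Huffman merges: 41/1000+189/1000→23/100; 97/500+23/100→53/125; 261/1000+63/200→72/125; 53/125+72/125→1. L = 223/100 ≈ 2.2300.
Efficiency = H/L = 2.1329/2.2300 = 95.6%.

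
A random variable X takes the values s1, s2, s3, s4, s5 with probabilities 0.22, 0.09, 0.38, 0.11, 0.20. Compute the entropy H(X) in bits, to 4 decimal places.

2.1384 bits

H = −Σ pᵢ log₂ pᵢ.
−0.22·log₂(0.22) = 0.4806
−0.09·log₂(0.09) = 0.3127
−0.38·log₂(0.38) = 0.5305
−0.11·log₂(0.11) = 0.3503
−0.20·log₂(0.20) = 0.4644
Sum ≈ 2.1384 → 2.1384 bits.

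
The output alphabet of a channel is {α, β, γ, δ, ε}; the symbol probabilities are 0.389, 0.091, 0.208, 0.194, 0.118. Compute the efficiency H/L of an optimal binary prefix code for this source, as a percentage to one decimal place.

Entropy H = −Σ p log₂ p ≈ 2.1385 bits.
Huffman merges: 91/1000+59/500→209/1000; 97/500+26/125→201/500; 209/1000+389/1000→299/500; 201/500+299/500→1. L = 2209/1000 ≈ 2.2090.
Efficiency = H/L = 2.1385/2.2090 = 96.8%.

96.8%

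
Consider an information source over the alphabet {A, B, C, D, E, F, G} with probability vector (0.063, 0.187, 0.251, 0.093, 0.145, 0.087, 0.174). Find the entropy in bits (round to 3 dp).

H = −Σ pᵢ log₂ pᵢ.
−0.063·log₂(0.063) = 0.2513
−0.187·log₂(0.187) = 0.4523
−0.251·log₂(0.251) = 0.5006
−0.093·log₂(0.093) = 0.3187
−0.145·log₂(0.145) = 0.4040
−0.087·log₂(0.087) = 0.3065
−0.174·log₂(0.174) = 0.4390
Sum ≈ 2.6723 → 2.672 bits.

2.672 bits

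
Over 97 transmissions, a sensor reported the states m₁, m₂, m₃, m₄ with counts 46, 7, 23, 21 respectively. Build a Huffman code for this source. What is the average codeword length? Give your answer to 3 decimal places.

Probabilities are the counts divided by 97.
Repeatedly combine the two least-probable nodes; the expected code length is the sum of the merged weights.
merge 7/97 + 21/97 → 28/97
merge 23/97 + 28/97 → 51/97
merge 46/97 + 51/97 → 1
L = 28/97 + 51/97 + 1 = 176/97 ≈ 1.814 bits/symbol.

1.814 bits/symbol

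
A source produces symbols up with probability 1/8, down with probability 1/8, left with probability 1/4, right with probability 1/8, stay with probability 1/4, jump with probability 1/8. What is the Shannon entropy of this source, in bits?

Each probability is a power of 1/2, so log₂(1/p) is an integer.
H = Σ p·log₂(1/p) = 1/8·3 + 1/8·3 + 1/4·2 + 1/8·3 + 1/4·2 + 1/8·3 = 2.5 bits.

2.5 bits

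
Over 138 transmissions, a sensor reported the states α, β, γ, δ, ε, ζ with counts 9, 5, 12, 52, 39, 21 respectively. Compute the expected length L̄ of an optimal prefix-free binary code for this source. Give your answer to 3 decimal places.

2.254 bits/symbol

Probabilities are the counts divided by 138.
Repeatedly combine the two least-probable nodes; the expected code length is the sum of the merged weights.
merge 5/138 + 3/46 → 7/69
merge 2/23 + 7/69 → 13/69
merge 7/46 + 13/69 → 47/138
merge 13/46 + 47/138 → 43/69
merge 26/69 + 43/69 → 1
L = 7/69 + 13/69 + 47/138 + 43/69 + 1 = 311/138 ≈ 2.254 bits/symbol.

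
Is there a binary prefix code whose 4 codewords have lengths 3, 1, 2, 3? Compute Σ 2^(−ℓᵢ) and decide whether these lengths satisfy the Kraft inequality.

With common denominator 2^3 = 8: Σ 2^(−ℓᵢ) = 1/8 + 4/8 + 2/8 + 1/8 = 8/8 = 1.
Kraft's inequality requires Σ ≤ 1; here Σ = 1 ≤ 1, so such a prefix code exists.

1; yes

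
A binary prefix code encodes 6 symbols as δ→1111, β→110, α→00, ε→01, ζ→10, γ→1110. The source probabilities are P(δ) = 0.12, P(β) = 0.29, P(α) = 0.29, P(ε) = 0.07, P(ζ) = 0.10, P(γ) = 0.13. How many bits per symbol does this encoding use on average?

2.79 bits/symbol

L̄ = Σ pᵢ·ℓᵢ = 0.12·4 + 0.29·3 + 0.29·2 + 0.07·2 + 0.10·2 + 0.13·4 = 2.79 bits/symbol.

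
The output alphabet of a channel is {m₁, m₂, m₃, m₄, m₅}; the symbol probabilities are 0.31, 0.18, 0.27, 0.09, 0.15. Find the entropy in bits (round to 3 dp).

2.202 bits

H = −Σ pᵢ log₂ pᵢ.
−0.31·log₂(0.31) = 0.5238
−0.18·log₂(0.18) = 0.4453
−0.27·log₂(0.27) = 0.5100
−0.09·log₂(0.09) = 0.3127
−0.15·log₂(0.15) = 0.4105
Sum ≈ 2.2023 → 2.202 bits.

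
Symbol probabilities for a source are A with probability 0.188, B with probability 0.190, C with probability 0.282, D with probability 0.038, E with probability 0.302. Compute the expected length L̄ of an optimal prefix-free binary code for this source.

2.226 bits/symbol

Repeatedly combine the two least-probable nodes; the expected code length is the sum of the merged weights.
merge 19/500 + 47/250 → 113/500
merge 19/100 + 113/500 → 52/125
merge 141/500 + 151/500 → 73/125
merge 52/125 + 73/125 → 1
L = 113/500 + 52/125 + 73/125 + 1 = 1113/500 = 2.226 bits/symbol.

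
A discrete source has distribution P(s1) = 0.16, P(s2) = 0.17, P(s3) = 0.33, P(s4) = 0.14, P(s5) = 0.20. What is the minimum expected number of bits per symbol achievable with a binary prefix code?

Repeatedly combine the two least-probable nodes; the expected code length is the sum of the merged weights.
merge 7/50 + 4/25 → 3/10
merge 17/100 + 1/5 → 37/100
merge 3/10 + 33/100 → 63/100
merge 37/100 + 63/100 → 1
L = 3/10 + 37/100 + 63/100 + 1 = 23/10 = 2.3 bits/symbol.

2.3 bits/symbol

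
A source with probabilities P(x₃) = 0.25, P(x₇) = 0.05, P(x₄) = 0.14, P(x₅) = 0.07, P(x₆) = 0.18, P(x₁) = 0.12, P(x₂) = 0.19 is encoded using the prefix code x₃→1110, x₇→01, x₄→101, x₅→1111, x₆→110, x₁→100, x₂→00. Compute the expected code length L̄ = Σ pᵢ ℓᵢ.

L̄ = Σ pᵢ·ℓᵢ = 0.25·4 + 0.05·2 + 0.14·3 + 0.07·4 + 0.18·3 + 0.12·3 + 0.19·2 = 3.08 bits/symbol.

3.08 bits/symbol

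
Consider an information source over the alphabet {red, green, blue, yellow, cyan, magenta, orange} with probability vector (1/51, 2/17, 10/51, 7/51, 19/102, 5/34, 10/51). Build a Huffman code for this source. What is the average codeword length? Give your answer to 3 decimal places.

2.745 bits/symbol

Repeatedly combine the two least-probable nodes; the expected code length is the sum of the merged weights.
merge 1/51 + 2/17 → 7/51
merge 7/51 + 7/51 → 14/51
merge 5/34 + 19/102 → 1/3
merge 10/51 + 10/51 → 20/51
merge 14/51 + 1/3 → 31/51
merge 20/51 + 31/51 → 1
L = 7/51 + 14/51 + 1/3 + 20/51 + 31/51 + 1 = 140/51 ≈ 2.745 bits/symbol.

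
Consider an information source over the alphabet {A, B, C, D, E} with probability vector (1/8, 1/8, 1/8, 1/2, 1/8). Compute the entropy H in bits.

2 bits

Each probability is a power of 1/2, so log₂(1/p) is an integer.
H = Σ p·log₂(1/p) = 1/8·3 + 1/8·3 + 1/8·3 + 1/2·1 + 1/8·3 = 2 bits.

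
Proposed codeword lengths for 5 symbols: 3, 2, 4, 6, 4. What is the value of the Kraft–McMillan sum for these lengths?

With common denominator 2^6 = 64: Σ 2^(−ℓᵢ) = 8/64 + 16/64 + 4/64 + 1/64 + 4/64 = 33/64 = 0.515625.

0.515625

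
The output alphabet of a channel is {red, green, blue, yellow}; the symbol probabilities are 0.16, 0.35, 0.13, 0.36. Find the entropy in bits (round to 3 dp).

H = −Σ pᵢ log₂ pᵢ.
−0.16·log₂(0.16) = 0.4230
−0.35·log₂(0.35) = 0.5301
−0.13·log₂(0.13) = 0.3826
−0.36·log₂(0.36) = 0.5306
Sum ≈ 1.8664 → 1.866 bits.

1.866 bits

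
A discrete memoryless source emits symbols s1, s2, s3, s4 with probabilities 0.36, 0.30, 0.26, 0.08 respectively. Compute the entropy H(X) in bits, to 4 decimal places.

H = −Σ pᵢ log₂ pᵢ.
−0.36·log₂(0.36) = 0.5306
−0.30·log₂(0.30) = 0.5211
−0.26·log₂(0.26) = 0.5053
−0.08·log₂(0.08) = 0.2915
Sum ≈ 1.8485 → 1.8485 bits.

1.8485 bits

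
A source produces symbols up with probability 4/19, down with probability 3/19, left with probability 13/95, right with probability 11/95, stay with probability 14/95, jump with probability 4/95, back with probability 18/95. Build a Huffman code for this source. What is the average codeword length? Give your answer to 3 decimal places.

2.758 bits/symbol

Repeatedly combine the two least-probable nodes; the expected code length is the sum of the merged weights.
merge 4/95 + 11/95 → 3/19
merge 13/95 + 14/95 → 27/95
merge 3/19 + 3/19 → 6/19
merge 18/95 + 4/19 → 2/5
merge 27/95 + 6/19 → 3/5
merge 2/5 + 3/5 → 1
L = 3/19 + 27/95 + 6/19 + 2/5 + 3/5 + 1 = 262/95 ≈ 2.758 bits/symbol.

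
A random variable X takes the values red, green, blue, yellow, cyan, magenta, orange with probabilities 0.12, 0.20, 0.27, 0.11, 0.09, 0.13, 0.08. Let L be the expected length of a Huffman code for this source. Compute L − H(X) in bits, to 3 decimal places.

Entropy H = −Σ p log₂ p ≈ 2.6786 bits.
Huffman merges: 2/25+9/100→17/100; 11/100+3/25→23/100; 13/100+17/100→3/10; 1/5+23/100→43/100; 27/100+3/10→57/100; 43/100+57/100→1. L = 27/10 ≈ 2.7000.
L − H = 2.7000 − 2.6786 = 0.021 bits.

0.021 bits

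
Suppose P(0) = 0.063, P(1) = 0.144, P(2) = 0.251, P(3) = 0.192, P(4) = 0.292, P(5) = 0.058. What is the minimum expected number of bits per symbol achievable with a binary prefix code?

2.386 bits/symbol

Repeatedly combine the two least-probable nodes; the expected code length is the sum of the merged weights.
merge 29/500 + 63/1000 → 121/1000
merge 121/1000 + 18/125 → 53/200
merge 24/125 + 251/1000 → 443/1000
merge 53/200 + 73/250 → 557/1000
merge 443/1000 + 557/1000 → 1
L = 121/1000 + 53/200 + 443/1000 + 557/1000 + 1 = 1193/500 = 2.386 bits/symbol.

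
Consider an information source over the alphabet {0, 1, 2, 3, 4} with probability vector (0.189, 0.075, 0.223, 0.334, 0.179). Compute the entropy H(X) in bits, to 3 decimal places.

2.190 bits

H = −Σ pᵢ log₂ pᵢ.
−0.189·log₂(0.189) = 0.4543
−0.075·log₂(0.075) = 0.2803
−0.223·log₂(0.223) = 0.4828
−0.334·log₂(0.334) = 0.5284
−0.179·log₂(0.179) = 0.4443
Sum ≈ 2.1900 → 2.190 bits.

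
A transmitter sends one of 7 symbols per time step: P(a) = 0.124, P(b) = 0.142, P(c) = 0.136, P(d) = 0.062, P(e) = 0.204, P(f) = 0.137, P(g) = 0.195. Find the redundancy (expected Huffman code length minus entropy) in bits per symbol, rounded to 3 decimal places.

Entropy H = −Σ p log₂ p ≈ 2.7341 bits.
Huffman merges: 31/500+31/250→93/500; 17/125+137/1000→273/1000; 71/500+93/500→41/125; 39/200+51/250→399/1000; 273/1000+41/125→601/1000; 399/1000+601/1000→1. L = 2787/1000 ≈ 2.7870.
L − H = 2.7870 − 2.7341 = 0.053 bits.

0.053 bits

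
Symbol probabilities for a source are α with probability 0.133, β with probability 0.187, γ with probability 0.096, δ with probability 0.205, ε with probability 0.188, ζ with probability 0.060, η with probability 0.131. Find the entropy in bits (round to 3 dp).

2.714 bits

H = −Σ pᵢ log₂ pᵢ.
−0.133·log₂(0.133) = 0.3871
−0.187·log₂(0.187) = 0.4523
−0.096·log₂(0.096) = 0.3246
−0.205·log₂(0.205) = 0.4687
−0.188·log₂(0.188) = 0.4533
−0.060·log₂(0.060) = 0.2435
−0.131·log₂(0.131) = 0.3841
Sum ≈ 2.7137 → 2.714 bits.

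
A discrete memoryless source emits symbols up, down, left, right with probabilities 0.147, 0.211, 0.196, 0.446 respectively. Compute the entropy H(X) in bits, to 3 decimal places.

1.861 bits

H = −Σ pᵢ log₂ pᵢ.
−0.147·log₂(0.147) = 0.4066
−0.211·log₂(0.211) = 0.4736
−0.196·log₂(0.196) = 0.4608
−0.446·log₂(0.446) = 0.5195
Sum ≈ 1.8606 → 1.861 bits.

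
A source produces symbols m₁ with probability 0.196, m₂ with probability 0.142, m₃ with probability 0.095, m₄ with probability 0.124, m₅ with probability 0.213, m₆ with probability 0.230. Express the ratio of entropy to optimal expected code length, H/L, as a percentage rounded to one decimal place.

Entropy H = −Σ p log₂ p ≈ 2.5196 bits.
Huffman merges: 19/200+31/250→219/1000; 71/500+49/250→169/500; 213/1000+219/1000→54/125; 23/100+169/500→71/125; 54/125+71/125→1. L = 2557/1000 ≈ 2.5570.
Efficiency = H/L = 2.5196/2.5570 = 98.5%.

98.5%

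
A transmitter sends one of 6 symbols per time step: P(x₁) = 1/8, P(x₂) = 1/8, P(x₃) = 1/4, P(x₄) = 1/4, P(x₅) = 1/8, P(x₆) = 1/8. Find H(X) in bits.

2.5 bits

Each probability is a power of 1/2, so log₂(1/p) is an integer.
H = Σ p·log₂(1/p) = 1/8·3 + 1/8·3 + 1/4·2 + 1/4·2 + 1/8·3 + 1/8·3 = 2.5 bits.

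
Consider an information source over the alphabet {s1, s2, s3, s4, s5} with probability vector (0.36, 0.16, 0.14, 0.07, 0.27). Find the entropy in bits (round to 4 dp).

2.1293 bits

H = −Σ pᵢ log₂ pᵢ.
−0.36·log₂(0.36) = 0.5306
−0.16·log₂(0.16) = 0.4230
−0.14·log₂(0.14) = 0.3971
−0.07·log₂(0.07) = 0.2686
−0.27·log₂(0.27) = 0.5100
Sum ≈ 2.1293 → 2.1293 bits.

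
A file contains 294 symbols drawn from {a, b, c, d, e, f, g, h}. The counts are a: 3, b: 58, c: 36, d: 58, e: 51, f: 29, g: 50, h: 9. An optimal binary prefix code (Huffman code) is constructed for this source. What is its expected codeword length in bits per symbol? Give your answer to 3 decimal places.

Probabilities are the counts divided by 294.
Repeatedly combine the two least-probable nodes; the expected code length is the sum of the merged weights.
merge 1/98 + 3/98 → 2/49
merge 2/49 + 29/294 → 41/294
merge 6/49 + 41/294 → 11/42
merge 25/147 + 17/98 → 101/294
merge 29/147 + 29/147 → 58/147
merge 11/42 + 101/294 → 89/147
merge 58/147 + 89/147 → 1
L = 2/49 + 41/294 + 11/42 + 101/294 + 58/147 + 89/147 + 1 = 39/14 ≈ 2.786 bits/symbol.

2.786 bits/symbol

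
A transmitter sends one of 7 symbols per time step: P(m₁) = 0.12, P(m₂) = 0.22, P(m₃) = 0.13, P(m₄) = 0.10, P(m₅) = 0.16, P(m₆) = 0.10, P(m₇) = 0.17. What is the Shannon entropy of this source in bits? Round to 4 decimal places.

2.7523 bits

H = −Σ pᵢ log₂ pᵢ.
−0.12·log₂(0.12) = 0.3671
−0.22·log₂(0.22) = 0.4806
−0.13·log₂(0.13) = 0.3826
−0.10·log₂(0.10) = 0.3322
−0.16·log₂(0.16) = 0.4230
−0.10·log₂(0.10) = 0.3322
−0.17·log₂(0.17) = 0.4346
Sum ≈ 2.7523 → 2.7523 bits.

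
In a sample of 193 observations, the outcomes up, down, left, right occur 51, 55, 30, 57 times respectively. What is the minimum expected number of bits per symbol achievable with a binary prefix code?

Probabilities are the counts divided by 193.
Repeatedly combine the two least-probable nodes; the expected code length is the sum of the merged weights.
merge 30/193 + 51/193 → 81/193
merge 55/193 + 57/193 → 112/193
merge 81/193 + 112/193 → 1
L = 81/193 + 112/193 + 1 = 2 bits/symbol.

2 bits/symbol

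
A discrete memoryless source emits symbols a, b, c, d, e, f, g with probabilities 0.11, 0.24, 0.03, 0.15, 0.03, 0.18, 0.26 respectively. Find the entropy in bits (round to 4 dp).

H = −Σ pᵢ log₂ pᵢ.
−0.11·log₂(0.11) = 0.3503
−0.24·log₂(0.24) = 0.4941
−0.03·log₂(0.03) = 0.1518
−0.15·log₂(0.15) = 0.4105
−0.03·log₂(0.03) = 0.1518
−0.18·log₂(0.18) = 0.4453
−0.26·log₂(0.26) = 0.5053
Sum ≈ 2.5091 → 2.5091 bits.

2.5091 bits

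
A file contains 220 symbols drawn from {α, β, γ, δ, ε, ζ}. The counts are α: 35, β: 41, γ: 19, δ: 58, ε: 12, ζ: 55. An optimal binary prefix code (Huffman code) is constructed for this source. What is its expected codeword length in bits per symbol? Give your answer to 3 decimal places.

2.441 bits/symbol

Probabilities are the counts divided by 220.
Repeatedly combine the two least-probable nodes; the expected code length is the sum of the merged weights.
merge 3/55 + 19/220 → 31/220
merge 31/220 + 7/44 → 3/10
merge 41/220 + 1/4 → 24/55
merge 29/110 + 3/10 → 31/55
merge 24/55 + 31/55 → 1
L = 31/220 + 3/10 + 24/55 + 31/55 + 1 = 537/220 ≈ 2.441 bits/symbol.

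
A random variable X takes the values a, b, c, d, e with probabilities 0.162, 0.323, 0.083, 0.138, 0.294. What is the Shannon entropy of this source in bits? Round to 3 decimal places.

2.164 bits

H = −Σ pᵢ log₂ pᵢ.
−0.162·log₂(0.162) = 0.4254
−0.323·log₂(0.323) = 0.5266
−0.083·log₂(0.083) = 0.2980
−0.138·log₂(0.138) = 0.3943
−0.294·log₂(0.294) = 0.5192
Sum ≈ 2.1636 → 2.164 bits.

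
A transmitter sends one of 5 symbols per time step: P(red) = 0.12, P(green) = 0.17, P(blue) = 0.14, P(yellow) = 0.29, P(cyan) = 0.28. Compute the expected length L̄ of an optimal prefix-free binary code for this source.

Repeatedly combine the two least-probable nodes; the expected code length is the sum of the merged weights.
merge 3/25 + 7/50 → 13/50
merge 17/100 + 13/50 → 43/100
merge 7/25 + 29/100 → 57/100
merge 43/100 + 57/100 → 1
L = 13/50 + 43/100 + 57/100 + 1 = 113/50 = 2.26 bits/symbol.

2.26 bits/symbol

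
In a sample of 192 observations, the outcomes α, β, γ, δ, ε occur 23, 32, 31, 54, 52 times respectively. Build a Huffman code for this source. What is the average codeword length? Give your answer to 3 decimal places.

2.281 bits/symbol

Probabilities are the counts divided by 192.
Repeatedly combine the two least-probable nodes; the expected code length is the sum of the merged weights.
merge 23/192 + 31/192 → 9/32
merge 1/6 + 13/48 → 7/16
merge 9/32 + 9/32 → 9/16
merge 7/16 + 9/16 → 1
L = 9/32 + 7/16 + 9/16 + 1 = 73/32 ≈ 2.281 bits/symbol.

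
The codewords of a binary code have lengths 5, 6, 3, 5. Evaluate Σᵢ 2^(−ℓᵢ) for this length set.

0.203125

With common denominator 2^6 = 64: Σ 2^(−ℓᵢ) = 2/64 + 1/64 + 8/64 + 2/64 = 13/64 = 0.203125.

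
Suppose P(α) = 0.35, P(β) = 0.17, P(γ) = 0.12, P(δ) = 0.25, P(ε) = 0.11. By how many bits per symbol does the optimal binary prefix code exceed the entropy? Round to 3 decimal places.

Entropy H = −Σ p log₂ p ≈ 2.1820 bits.
Huffman merges: 11/100+3/25→23/100; 17/100+23/100→2/5; 1/4+7/20→3/5; 2/5+3/5→1. L = 223/100 ≈ 2.2300.
L − H = 2.2300 − 2.1820 = 0.048 bits.

0.048 bits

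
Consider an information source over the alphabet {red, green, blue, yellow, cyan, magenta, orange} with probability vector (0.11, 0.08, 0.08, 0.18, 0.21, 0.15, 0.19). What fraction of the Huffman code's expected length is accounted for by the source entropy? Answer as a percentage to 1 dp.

98.4%

Entropy H = −Σ p log₂ p ≈ 2.7172 bits.
Huffman merges: 2/25+2/25→4/25; 11/100+3/20→13/50; 4/25+9/50→17/50; 19/100+21/100→2/5; 13/50+17/50→3/5; 2/5+3/5→1. L = 69/25 ≈ 2.7600.
Efficiency = H/L = 2.7172/2.7600 = 98.4%.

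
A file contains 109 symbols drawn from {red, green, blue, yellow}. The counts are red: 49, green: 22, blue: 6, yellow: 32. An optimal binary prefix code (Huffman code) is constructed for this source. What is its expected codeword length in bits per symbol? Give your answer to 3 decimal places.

1.807 bits/symbol

Probabilities are the counts divided by 109.
Repeatedly combine the two least-probable nodes; the expected code length is the sum of the merged weights.
merge 6/109 + 22/109 → 28/109
merge 28/109 + 32/109 → 60/109
merge 49/109 + 60/109 → 1
L = 28/109 + 60/109 + 1 = 197/109 ≈ 1.807 bits/symbol.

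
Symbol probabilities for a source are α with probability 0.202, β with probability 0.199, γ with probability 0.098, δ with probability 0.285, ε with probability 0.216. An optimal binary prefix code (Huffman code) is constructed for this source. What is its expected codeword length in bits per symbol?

2.297 bits/symbol

Repeatedly combine the two least-probable nodes; the expected code length is the sum of the merged weights.
merge 49/500 + 199/1000 → 297/1000
merge 101/500 + 27/125 → 209/500
merge 57/200 + 297/1000 → 291/500
merge 209/500 + 291/500 → 1
L = 297/1000 + 209/500 + 291/500 + 1 = 2297/1000 = 2.297 bits/symbol.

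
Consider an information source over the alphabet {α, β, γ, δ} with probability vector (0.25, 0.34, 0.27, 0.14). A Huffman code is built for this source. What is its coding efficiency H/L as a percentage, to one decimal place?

96.8%

Entropy H = −Σ p log₂ p ≈ 1.9363 bits.
Huffman merges: 7/50+1/4→39/100; 27/100+17/50→61/100; 39/100+61/100→1. L = 2 ≈ 2.0000.
Efficiency = H/L = 1.9363/2.0000 = 96.8%.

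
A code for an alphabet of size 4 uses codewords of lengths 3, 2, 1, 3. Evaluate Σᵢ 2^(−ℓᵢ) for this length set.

With common denominator 2^3 = 8: Σ 2^(−ℓᵢ) = 1/8 + 2/8 + 4/8 + 1/8 = 8/8 = 1.

1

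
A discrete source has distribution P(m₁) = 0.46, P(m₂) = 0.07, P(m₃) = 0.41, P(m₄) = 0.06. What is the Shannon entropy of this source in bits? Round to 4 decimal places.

1.5548 bits

H = −Σ pᵢ log₂ pᵢ.
−0.46·log₂(0.46) = 0.5153
−0.07·log₂(0.07) = 0.2686
−0.41·log₂(0.41) = 0.5274
−0.06·log₂(0.06) = 0.2435
Sum ≈ 1.5548 → 1.5548 bits.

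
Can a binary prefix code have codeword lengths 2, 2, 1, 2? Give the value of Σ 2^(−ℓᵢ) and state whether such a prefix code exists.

With common denominator 2^2 = 4: Σ 2^(−ℓᵢ) = 1/4 + 1/4 + 2/4 + 1/4 = 5/4 = 1.25.
Kraft's inequality requires Σ ≤ 1; here Σ = 1.25 > 1, so no such prefix code exists.

1.25; no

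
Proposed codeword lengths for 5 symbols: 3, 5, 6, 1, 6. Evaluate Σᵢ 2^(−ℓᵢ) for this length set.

With common denominator 2^6 = 64: Σ 2^(−ℓᵢ) = 8/64 + 2/64 + 1/64 + 32/64 + 1/64 = 44/64 = 0.6875.

0.6875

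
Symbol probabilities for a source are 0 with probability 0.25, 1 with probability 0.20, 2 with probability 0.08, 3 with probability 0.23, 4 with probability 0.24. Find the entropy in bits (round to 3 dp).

2.238 bits

H = −Σ pᵢ log₂ pᵢ.
−0.25·log₂(0.25) = 0.5000
−0.20·log₂(0.20) = 0.4644
−0.08·log₂(0.08) = 0.2915
−0.23·log₂(0.23) = 0.4877
−0.24·log₂(0.24) = 0.4941
Sum ≈ 2.2377 → 2.238 bits.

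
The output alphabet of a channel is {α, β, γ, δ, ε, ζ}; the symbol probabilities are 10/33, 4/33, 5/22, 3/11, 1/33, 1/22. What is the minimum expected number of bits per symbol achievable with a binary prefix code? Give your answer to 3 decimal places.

2.273 bits/symbol

Repeatedly combine the two least-probable nodes; the expected code length is the sum of the merged weights.
merge 1/33 + 1/22 → 5/66
merge 5/66 + 4/33 → 13/66
merge 13/66 + 5/22 → 14/33
merge 3/11 + 10/33 → 19/33
merge 14/33 + 19/33 → 1
L = 5/66 + 13/66 + 14/33 + 19/33 + 1 = 25/11 ≈ 2.273 bits/symbol.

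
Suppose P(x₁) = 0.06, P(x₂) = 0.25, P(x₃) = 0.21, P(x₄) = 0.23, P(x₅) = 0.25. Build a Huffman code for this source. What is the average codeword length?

2.27 bits/symbol

Repeatedly combine the two least-probable nodes; the expected code length is the sum of the merged weights.
merge 3/50 + 21/100 → 27/100
merge 23/100 + 1/4 → 12/25
merge 1/4 + 27/100 → 13/25
merge 12/25 + 13/25 → 1
L = 27/100 + 12/25 + 13/25 + 1 = 227/100 = 2.27 bits/symbol.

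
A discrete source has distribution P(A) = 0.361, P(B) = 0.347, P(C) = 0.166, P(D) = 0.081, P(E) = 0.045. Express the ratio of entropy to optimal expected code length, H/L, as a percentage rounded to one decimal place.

Entropy H = −Σ p log₂ p ≈ 1.9856 bits.
Huffman merges: 9/200+81/1000→63/500; 63/500+83/500→73/250; 73/250+347/1000→639/1000; 361/1000+639/1000→1. L = 2057/1000 ≈ 2.0570.
Efficiency = H/L = 1.9856/2.0570 = 96.5%.

96.5%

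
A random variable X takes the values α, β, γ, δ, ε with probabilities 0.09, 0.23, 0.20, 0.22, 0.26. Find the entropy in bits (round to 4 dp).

2.2506 bits

H = −Σ pᵢ log₂ pᵢ.
−0.09·log₂(0.09) = 0.3127
−0.23·log₂(0.23) = 0.4877
−0.20·log₂(0.20) = 0.4644
−0.22·log₂(0.22) = 0.4806
−0.26·log₂(0.26) = 0.5053
Sum ≈ 2.2506 → 2.2506 bits.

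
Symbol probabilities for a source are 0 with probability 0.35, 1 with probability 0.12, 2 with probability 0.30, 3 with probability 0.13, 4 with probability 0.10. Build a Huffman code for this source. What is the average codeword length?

2.22 bits/symbol

Repeatedly combine the two least-probable nodes; the expected code length is the sum of the merged weights.
merge 1/10 + 3/25 → 11/50
merge 13/100 + 11/50 → 7/20
merge 3/10 + 7/20 → 13/20
merge 7/20 + 13/20 → 1
L = 11/50 + 7/20 + 13/20 + 1 = 111/50 = 2.22 bits/symbol.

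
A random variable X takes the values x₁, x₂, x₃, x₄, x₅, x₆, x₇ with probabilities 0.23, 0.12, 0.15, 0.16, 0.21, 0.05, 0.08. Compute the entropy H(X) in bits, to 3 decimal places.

H = −Σ pᵢ log₂ pᵢ.
−0.23·log₂(0.23) = 0.4877
−0.12·log₂(0.12) = 0.3671
−0.15·log₂(0.15) = 0.4105
−0.16·log₂(0.16) = 0.4230
−0.21·log₂(0.21) = 0.4728
−0.05·log₂(0.05) = 0.2161
−0.08·log₂(0.08) = 0.2915
Sum ≈ 2.6687 → 2.669 bits.

2.669 bits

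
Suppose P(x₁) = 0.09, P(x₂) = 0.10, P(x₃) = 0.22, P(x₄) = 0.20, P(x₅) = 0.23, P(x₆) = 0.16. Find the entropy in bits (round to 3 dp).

2.500 bits

H = −Σ pᵢ log₂ pᵢ.
−0.09·log₂(0.09) = 0.3127
−0.10·log₂(0.10) = 0.3322
−0.22·log₂(0.22) = 0.4806
−0.20·log₂(0.20) = 0.4644
−0.23·log₂(0.23) = 0.4877
−0.16·log₂(0.16) = 0.4230
Sum ≈ 2.5005 → 2.500 bits.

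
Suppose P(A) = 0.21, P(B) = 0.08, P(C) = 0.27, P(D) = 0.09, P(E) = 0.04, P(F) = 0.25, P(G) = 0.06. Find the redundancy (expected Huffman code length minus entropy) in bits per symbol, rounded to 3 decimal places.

Entropy H = −Σ p log₂ p ≈ 2.5163 bits.
Huffman merges: 1/25+3/50→1/10; 2/25+9/100→17/100; 1/10+17/100→27/100; 21/100+1/4→23/50; 27/100+27/100→27/50; 23/50+27/50→1. L = 127/50 ≈ 2.5400.
L − H = 2.5400 − 2.5163 = 0.024 bits.

0.024 bits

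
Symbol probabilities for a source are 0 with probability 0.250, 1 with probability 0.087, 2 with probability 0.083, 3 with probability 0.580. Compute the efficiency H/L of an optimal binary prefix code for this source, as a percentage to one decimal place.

Entropy H = −Σ p log₂ p ≈ 1.5603 bits.
Huffman merges: 83/1000+87/1000→17/100; 17/100+1/4→21/50; 21/50+29/50→1. L = 159/100 ≈ 1.5900.
Efficiency = H/L = 1.5603/1.5900 = 98.1%.

98.1%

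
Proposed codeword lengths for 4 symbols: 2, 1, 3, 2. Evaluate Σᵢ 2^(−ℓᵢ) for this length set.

With common denominator 2^3 = 8: Σ 2^(−ℓᵢ) = 2/8 + 4/8 + 1/8 + 2/8 = 9/8 = 1.125.

1.125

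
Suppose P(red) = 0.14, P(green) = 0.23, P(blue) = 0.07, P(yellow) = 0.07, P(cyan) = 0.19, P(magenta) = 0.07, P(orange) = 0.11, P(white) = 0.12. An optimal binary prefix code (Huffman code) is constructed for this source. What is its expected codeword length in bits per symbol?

2.9 bits/symbol

Repeatedly combine the two least-probable nodes; the expected code length is the sum of the merged weights.
merge 7/100 + 7/100 → 7/50
merge 7/100 + 11/100 → 9/50
merge 3/25 + 7/50 → 13/50
merge 7/50 + 9/50 → 8/25
merge 19/100 + 23/100 → 21/50
merge 13/50 + 8/25 → 29/50
merge 21/50 + 29/50 → 1
L = 7/50 + 9/50 + 13/50 + 8/25 + 21/50 + 29/50 + 1 = 29/10 = 2.9 bits/symbol.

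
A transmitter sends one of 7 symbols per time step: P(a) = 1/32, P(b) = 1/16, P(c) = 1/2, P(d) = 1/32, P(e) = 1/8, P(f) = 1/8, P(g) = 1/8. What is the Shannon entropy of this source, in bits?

2.1875 bits

Each probability is a power of 1/2, so log₂(1/p) is an integer.
H = Σ p·log₂(1/p) = 1/32·5 + 1/16·4 + 1/2·1 + 1/32·5 + 1/8·3 + 1/8·3 + 1/8·3 = 2.1875 bits.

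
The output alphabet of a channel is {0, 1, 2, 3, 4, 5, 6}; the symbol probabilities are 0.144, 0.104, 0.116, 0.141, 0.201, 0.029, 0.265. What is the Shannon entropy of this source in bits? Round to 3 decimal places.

2.622 bits

H = −Σ pᵢ log₂ pᵢ.
−0.144·log₂(0.144) = 0.4026
−0.104·log₂(0.104) = 0.3396
−0.116·log₂(0.116) = 0.3605
−0.141·log₂(0.141) = 0.3985
−0.201·log₂(0.201) = 0.4653
−0.029·log₂(0.029) = 0.1481
−0.265·log₂(0.265) = 0.5077
Sum ≈ 2.6223 → 2.622 bits.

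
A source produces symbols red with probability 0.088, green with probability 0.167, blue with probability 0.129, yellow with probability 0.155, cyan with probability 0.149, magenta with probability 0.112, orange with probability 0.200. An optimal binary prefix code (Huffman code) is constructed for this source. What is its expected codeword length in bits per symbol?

2.8 bits/symbol

Repeatedly combine the two least-probable nodes; the expected code length is the sum of the merged weights.
merge 11/125 + 14/125 → 1/5
merge 129/1000 + 149/1000 → 139/500
merge 31/200 + 167/1000 → 161/500
merge 1/5 + 1/5 → 2/5
merge 139/500 + 161/500 → 3/5
merge 2/5 + 3/5 → 1
L = 1/5 + 139/500 + 161/500 + 2/5 + 3/5 + 1 = 14/5 = 2.8 bits/symbol.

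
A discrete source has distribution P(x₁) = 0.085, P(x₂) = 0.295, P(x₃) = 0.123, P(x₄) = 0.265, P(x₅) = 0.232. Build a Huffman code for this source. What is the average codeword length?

Repeatedly combine the two least-probable nodes; the expected code length is the sum of the merged weights.
merge 17/200 + 123/1000 → 26/125
merge 26/125 + 29/125 → 11/25
merge 53/200 + 59/200 → 14/25
merge 11/25 + 14/25 → 1
L = 26/125 + 11/25 + 14/25 + 1 = 276/125 = 2.208 bits/symbol.

2.208 bits/symbol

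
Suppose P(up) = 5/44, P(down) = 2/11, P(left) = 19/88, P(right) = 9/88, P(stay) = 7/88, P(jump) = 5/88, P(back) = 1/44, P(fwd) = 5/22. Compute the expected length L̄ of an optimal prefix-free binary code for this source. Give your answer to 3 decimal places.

2.795 bits/symbol

Repeatedly combine the two least-probable nodes; the expected code length is the sum of the merged weights.
merge 1/44 + 5/88 → 7/88
merge 7/88 + 7/88 → 7/44
merge 9/88 + 5/44 → 19/88
merge 7/44 + 2/11 → 15/44
merge 19/88 + 19/88 → 19/44
merge 5/22 + 15/44 → 25/44
merge 19/44 + 25/44 → 1
L = 7/88 + 7/44 + 19/88 + 15/44 + 19/44 + 25/44 + 1 = 123/44 ≈ 2.795 bits/symbol.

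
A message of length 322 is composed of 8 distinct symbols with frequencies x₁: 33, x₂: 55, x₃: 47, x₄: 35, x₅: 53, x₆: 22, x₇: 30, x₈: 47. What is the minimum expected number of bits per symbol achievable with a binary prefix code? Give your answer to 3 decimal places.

Probabilities are the counts divided by 322.
Repeatedly combine the two least-probable nodes; the expected code length is the sum of the merged weights.
merge 11/161 + 15/161 → 26/161
merge 33/322 + 5/46 → 34/161
merge 47/322 + 47/322 → 47/161
merge 26/161 + 53/322 → 15/46
merge 55/322 + 34/161 → 123/322
merge 47/161 + 15/46 → 199/322
merge 123/322 + 199/322 → 1
L = 26/161 + 34/161 + 47/161 + 15/46 + 123/322 + 199/322 + 1 = 963/322 ≈ 2.991 bits/symbol.

2.991 bits/symbol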